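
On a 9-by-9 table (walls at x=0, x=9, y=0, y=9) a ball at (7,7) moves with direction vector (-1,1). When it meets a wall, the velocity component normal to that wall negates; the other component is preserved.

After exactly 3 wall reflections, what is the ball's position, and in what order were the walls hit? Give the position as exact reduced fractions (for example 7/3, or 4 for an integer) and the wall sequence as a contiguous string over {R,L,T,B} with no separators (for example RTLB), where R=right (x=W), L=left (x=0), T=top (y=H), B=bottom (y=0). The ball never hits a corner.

Final position: (4,0)
Wall sequence: TLB

1. t=2 → T at (5,9); v=(-1,-1)
2. t=5 → L at (0,4); v=(1,-1)
3. t=4 → B at (4,0); v=(1,1)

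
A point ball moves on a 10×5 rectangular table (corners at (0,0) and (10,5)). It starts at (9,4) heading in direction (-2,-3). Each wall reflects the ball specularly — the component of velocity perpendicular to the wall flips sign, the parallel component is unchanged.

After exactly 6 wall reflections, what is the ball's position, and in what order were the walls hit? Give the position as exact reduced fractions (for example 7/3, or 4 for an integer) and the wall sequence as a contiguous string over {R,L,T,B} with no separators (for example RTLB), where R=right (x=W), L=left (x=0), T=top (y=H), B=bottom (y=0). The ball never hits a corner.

Final position: (7,0)
Wall sequence: BTLBTB

1. t=4/3 → B at (19/3,0); v=(-2,3)
2. t=5/3 → T at (3,5); v=(-2,-3)
3. t=3/2 → L at (0,1/2); v=(2,-3)
4. t=1/6 → B at (1/3,0); v=(2,3)
5. t=5/3 → T at (11/3,5); v=(2,-3)
6. t=5/3 → B at (7,0); v=(2,3)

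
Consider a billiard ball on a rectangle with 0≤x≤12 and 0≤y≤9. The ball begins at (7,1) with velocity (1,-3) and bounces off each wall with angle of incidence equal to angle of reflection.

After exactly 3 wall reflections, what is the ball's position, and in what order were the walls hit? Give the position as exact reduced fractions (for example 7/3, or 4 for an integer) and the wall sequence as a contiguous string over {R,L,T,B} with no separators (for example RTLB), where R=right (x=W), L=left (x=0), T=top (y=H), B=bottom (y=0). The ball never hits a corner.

1. t=1/3 → B at (22/3,0); v=(1,3)
2. t=3 → T at (31/3,9); v=(1,-3)
3. t=5/3 → R at (12,4); v=(-1,-3)

Final position: (12,4)
Wall sequence: BTR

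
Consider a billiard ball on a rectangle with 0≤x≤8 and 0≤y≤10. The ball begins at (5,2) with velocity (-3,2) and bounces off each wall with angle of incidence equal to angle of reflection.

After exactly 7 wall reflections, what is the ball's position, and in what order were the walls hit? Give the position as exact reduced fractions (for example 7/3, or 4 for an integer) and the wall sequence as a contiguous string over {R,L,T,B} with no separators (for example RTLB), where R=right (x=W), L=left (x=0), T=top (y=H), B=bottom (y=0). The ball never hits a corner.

Final position: (0,20/3)
Wall sequence: LTRLBRL

1. t=5/3 → L at (0,16/3); v=(3,2)
2. t=7/3 → T at (7,10); v=(3,-2)
3. t=1/3 → R at (8,28/3); v=(-3,-2)
4. t=8/3 → L at (0,4); v=(3,-2)
5. t=2 → B at (6,0); v=(3,2)
6. t=2/3 → R at (8,4/3); v=(-3,2)
7. t=8/3 → L at (0,20/3); v=(3,2)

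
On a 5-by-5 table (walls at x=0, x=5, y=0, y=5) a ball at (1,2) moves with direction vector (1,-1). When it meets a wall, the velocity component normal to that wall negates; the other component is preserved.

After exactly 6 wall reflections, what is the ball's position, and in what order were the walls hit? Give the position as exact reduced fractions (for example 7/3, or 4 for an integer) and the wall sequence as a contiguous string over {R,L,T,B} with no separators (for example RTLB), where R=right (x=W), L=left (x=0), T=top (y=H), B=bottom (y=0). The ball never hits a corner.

1. t=2 → B at (3,0); v=(1,1)
2. t=2 → R at (5,2); v=(-1,1)
3. t=3 → T at (2,5); v=(-1,-1)
4. t=2 → L at (0,3); v=(1,-1)
5. t=3 → B at (3,0); v=(1,1)
6. t=2 → R at (5,2); v=(-1,1)

Final position: (5,2)
Wall sequence: BRTLBR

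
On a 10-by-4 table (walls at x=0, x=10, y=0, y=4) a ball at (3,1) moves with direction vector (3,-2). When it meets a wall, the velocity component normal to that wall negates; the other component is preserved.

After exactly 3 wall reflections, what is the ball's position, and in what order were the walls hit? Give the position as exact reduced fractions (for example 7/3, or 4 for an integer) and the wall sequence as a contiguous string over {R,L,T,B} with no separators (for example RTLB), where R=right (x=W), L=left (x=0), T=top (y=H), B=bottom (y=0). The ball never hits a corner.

Final position: (19/2,4)
Wall sequence: BRT

1. t=1/2 → B at (9/2,0); v=(3,2)
2. t=11/6 → R at (10,11/3); v=(-3,2)
3. t=1/6 → T at (19/2,4); v=(-3,-2)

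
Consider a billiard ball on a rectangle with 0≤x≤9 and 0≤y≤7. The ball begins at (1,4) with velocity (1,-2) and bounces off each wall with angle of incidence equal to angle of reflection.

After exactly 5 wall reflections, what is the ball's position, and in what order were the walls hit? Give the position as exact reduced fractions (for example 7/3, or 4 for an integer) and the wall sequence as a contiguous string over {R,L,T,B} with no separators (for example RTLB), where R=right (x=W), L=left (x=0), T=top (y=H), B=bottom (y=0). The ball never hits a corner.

Final position: (9/2,7)
Wall sequence: BTRBT

1. t=2 → B at (3,0); v=(1,2)
2. t=7/2 → T at (13/2,7); v=(1,-2)
3. t=5/2 → R at (9,2); v=(-1,-2)
4. t=1 → B at (8,0); v=(-1,2)
5. t=7/2 → T at (9/2,7); v=(-1,-2)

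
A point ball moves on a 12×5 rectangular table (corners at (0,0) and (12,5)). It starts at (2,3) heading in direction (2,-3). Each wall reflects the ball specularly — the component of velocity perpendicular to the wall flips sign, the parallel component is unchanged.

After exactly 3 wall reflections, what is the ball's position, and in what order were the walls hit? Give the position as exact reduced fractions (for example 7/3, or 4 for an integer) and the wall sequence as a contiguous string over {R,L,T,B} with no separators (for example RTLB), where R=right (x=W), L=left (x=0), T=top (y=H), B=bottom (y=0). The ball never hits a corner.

1. t=1 → B at (4,0); v=(2,3)
2. t=5/3 → T at (22/3,5); v=(2,-3)
3. t=5/3 → B at (32/3,0); v=(2,3)

Final position: (32/3,0)
Wall sequence: BTB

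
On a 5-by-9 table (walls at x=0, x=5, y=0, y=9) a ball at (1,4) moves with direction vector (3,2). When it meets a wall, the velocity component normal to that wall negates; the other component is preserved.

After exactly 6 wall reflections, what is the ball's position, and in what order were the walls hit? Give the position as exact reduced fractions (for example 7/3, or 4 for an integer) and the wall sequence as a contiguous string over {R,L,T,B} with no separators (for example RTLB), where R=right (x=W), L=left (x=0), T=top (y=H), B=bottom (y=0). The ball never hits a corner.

Final position: (2,0)
Wall sequence: RTLRLB

1. t=4/3 → R at (5,20/3); v=(-3,2)
2. t=7/6 → T at (3/2,9); v=(-3,-2)
3. t=1/2 → L at (0,8); v=(3,-2)
4. t=5/3 → R at (5,14/3); v=(-3,-2)
5. t=5/3 → L at (0,4/3); v=(3,-2)
6. t=2/3 → B at (2,0); v=(3,2)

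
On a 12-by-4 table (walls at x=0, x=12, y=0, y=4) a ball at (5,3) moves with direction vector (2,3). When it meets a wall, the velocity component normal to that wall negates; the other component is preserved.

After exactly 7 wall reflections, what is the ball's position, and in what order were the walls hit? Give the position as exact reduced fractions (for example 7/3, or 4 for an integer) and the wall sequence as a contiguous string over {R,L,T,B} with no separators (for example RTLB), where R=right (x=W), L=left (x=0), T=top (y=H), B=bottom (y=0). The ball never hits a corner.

1. t=1/3 → T at (17/3,4); v=(2,-3)
2. t=4/3 → B at (25/3,0); v=(2,3)
3. t=4/3 → T at (11,4); v=(2,-3)
4. t=1/2 → R at (12,5/2); v=(-2,-3)
5. t=5/6 → B at (31/3,0); v=(-2,3)
6. t=4/3 → T at (23/3,4); v=(-2,-3)
7. t=4/3 → B at (5,0); v=(-2,3)

Final position: (5,0)
Wall sequence: TBTRBTB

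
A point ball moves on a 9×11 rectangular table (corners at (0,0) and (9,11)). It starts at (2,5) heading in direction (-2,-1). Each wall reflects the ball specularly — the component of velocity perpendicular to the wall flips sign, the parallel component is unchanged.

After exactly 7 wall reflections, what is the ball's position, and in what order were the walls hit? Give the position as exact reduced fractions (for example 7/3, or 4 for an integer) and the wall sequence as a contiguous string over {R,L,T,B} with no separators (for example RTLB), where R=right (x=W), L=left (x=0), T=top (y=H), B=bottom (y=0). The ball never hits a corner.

Final position: (0,8)
Wall sequence: LBRLRTL

1. t=1 → L at (0,4); v=(2,-1)
2. t=4 → B at (8,0); v=(2,1)
3. t=1/2 → R at (9,1/2); v=(-2,1)
4. t=9/2 → L at (0,5); v=(2,1)
5. t=9/2 → R at (9,19/2); v=(-2,1)
6. t=3/2 → T at (6,11); v=(-2,-1)
7. t=3 → L at (0,8); v=(2,-1)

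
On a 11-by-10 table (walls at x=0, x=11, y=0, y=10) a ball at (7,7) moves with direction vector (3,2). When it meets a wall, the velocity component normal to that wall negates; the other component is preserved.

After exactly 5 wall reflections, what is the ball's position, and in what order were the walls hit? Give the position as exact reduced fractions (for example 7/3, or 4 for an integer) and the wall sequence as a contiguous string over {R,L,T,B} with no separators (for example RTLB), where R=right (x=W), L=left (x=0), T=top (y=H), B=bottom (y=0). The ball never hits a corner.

1. t=4/3 → R at (11,29/3); v=(-3,2)
2. t=1/6 → T at (21/2,10); v=(-3,-2)
3. t=7/2 → L at (0,3); v=(3,-2)
4. t=3/2 → B at (9/2,0); v=(3,2)
5. t=13/6 → R at (11,13/3); v=(-3,2)

Final position: (11,13/3)
Wall sequence: RTLBR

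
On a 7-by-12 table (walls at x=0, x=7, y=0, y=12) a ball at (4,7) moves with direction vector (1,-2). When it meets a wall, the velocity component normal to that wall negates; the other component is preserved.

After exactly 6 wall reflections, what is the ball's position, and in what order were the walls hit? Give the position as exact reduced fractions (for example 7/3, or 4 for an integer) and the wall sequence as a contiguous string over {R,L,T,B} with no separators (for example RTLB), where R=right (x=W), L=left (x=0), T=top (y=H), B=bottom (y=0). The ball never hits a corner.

Final position: (7,3)
Wall sequence: RBTLBR

1. t=3 → R at (7,1); v=(-1,-2)
2. t=1/2 → B at (13/2,0); v=(-1,2)
3. t=6 → T at (1/2,12); v=(-1,-2)
4. t=1/2 → L at (0,11); v=(1,-2)
5. t=11/2 → B at (11/2,0); v=(1,2)
6. t=3/2 → R at (7,3); v=(-1,2)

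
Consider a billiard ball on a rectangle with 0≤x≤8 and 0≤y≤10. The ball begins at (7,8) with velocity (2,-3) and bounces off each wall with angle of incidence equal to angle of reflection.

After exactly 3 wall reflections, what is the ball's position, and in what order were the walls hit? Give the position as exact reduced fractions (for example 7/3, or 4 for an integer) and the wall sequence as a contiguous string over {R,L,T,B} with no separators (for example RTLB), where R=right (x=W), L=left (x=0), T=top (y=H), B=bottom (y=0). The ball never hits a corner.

Final position: (0,11/2)
Wall sequence: RBL

1. t=1/2 → R at (8,13/2); v=(-2,-3)
2. t=13/6 → B at (11/3,0); v=(-2,3)
3. t=11/6 → L at (0,11/2); v=(2,3)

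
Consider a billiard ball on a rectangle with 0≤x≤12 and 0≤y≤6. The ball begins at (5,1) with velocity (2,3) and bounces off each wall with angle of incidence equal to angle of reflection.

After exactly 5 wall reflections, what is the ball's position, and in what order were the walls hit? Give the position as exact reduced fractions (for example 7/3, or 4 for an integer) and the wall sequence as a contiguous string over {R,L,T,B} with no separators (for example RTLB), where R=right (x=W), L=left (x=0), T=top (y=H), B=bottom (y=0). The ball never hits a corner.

1. t=5/3 → T at (25/3,6); v=(2,-3)
2. t=11/6 → R at (12,1/2); v=(-2,-3)
3. t=1/6 → B at (35/3,0); v=(-2,3)
4. t=2 → T at (23/3,6); v=(-2,-3)
5. t=2 → B at (11/3,0); v=(-2,3)

Final position: (11/3,0)
Wall sequence: TRBTB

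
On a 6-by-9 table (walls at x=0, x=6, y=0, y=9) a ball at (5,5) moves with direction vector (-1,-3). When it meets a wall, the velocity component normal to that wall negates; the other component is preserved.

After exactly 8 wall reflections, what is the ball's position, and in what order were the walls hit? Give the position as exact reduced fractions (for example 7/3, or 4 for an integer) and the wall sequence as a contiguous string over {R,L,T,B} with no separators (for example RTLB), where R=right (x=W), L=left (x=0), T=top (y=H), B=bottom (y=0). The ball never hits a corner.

Final position: (1/3,9)
Wall sequence: BTLBTRBT

1. t=5/3 → B at (10/3,0); v=(-1,3)
2. t=3 → T at (1/3,9); v=(-1,-3)
3. t=1/3 → L at (0,8); v=(1,-3)
4. t=8/3 → B at (8/3,0); v=(1,3)
5. t=3 → T at (17/3,9); v=(1,-3)
6. t=1/3 → R at (6,8); v=(-1,-3)
7. t=8/3 → B at (10/3,0); v=(-1,3)
8. t=3 → T at (1/3,9); v=(-1,-3)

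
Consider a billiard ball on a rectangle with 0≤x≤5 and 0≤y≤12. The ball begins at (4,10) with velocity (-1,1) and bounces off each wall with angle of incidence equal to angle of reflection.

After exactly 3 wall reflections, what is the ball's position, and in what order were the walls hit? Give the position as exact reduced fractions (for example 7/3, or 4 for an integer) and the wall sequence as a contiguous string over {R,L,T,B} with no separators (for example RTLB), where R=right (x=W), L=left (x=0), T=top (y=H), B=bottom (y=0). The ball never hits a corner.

Final position: (5,5)
Wall sequence: TLR

1. t=2 → T at (2,12); v=(-1,-1)
2. t=2 → L at (0,10); v=(1,-1)
3. t=5 → R at (5,5); v=(-1,-1)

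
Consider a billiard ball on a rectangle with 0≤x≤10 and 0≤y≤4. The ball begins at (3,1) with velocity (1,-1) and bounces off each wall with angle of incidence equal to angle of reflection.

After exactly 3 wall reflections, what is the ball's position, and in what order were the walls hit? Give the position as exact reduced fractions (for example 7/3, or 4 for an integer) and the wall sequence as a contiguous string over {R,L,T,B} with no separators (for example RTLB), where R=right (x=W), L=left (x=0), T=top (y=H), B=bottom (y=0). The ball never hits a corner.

Final position: (10,2)
Wall sequence: BTR

1. t=1 → B at (4,0); v=(1,1)
2. t=4 → T at (8,4); v=(1,-1)
3. t=2 → R at (10,2); v=(-1,-1)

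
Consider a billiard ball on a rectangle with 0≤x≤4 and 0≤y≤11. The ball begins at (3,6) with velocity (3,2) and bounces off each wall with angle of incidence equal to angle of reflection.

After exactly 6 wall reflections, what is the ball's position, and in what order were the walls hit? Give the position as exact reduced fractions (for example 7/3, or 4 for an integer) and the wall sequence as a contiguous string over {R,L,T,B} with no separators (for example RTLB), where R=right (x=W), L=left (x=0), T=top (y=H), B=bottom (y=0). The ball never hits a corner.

1. t=1/3 → R at (4,20/3); v=(-3,2)
2. t=4/3 → L at (0,28/3); v=(3,2)
3. t=5/6 → T at (5/2,11); v=(3,-2)
4. t=1/2 → R at (4,10); v=(-3,-2)
5. t=4/3 → L at (0,22/3); v=(3,-2)
6. t=4/3 → R at (4,14/3); v=(-3,-2)

Final position: (4,14/3)
Wall sequence: RLTRLR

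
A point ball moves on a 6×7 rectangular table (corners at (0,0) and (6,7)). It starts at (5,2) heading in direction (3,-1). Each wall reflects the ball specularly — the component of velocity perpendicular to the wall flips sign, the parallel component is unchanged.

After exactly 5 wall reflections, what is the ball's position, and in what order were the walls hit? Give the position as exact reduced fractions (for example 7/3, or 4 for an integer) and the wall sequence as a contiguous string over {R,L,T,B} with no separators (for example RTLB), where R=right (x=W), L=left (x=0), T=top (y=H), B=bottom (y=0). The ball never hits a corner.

1. t=1/3 → R at (6,5/3); v=(-3,-1)
2. t=5/3 → B at (1,0); v=(-3,1)
3. t=1/3 → L at (0,1/3); v=(3,1)
4. t=2 → R at (6,7/3); v=(-3,1)
5. t=2 → L at (0,13/3); v=(3,1)

Final position: (0,13/3)
Wall sequence: RBLRL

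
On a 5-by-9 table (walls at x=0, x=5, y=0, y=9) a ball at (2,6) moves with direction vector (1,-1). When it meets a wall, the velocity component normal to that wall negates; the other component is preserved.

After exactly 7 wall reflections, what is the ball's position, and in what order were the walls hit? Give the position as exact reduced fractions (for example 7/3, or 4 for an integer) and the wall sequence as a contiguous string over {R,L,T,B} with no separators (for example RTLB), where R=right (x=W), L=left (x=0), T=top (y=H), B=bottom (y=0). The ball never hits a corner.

1. t=3 → R at (5,3); v=(-1,-1)
2. t=3 → B at (2,0); v=(-1,1)
3. t=2 → L at (0,2); v=(1,1)
4. t=5 → R at (5,7); v=(-1,1)
5. t=2 → T at (3,9); v=(-1,-1)
6. t=3 → L at (0,6); v=(1,-1)
7. t=5 → R at (5,1); v=(-1,-1)

Final position: (5,1)
Wall sequence: RBLRTLR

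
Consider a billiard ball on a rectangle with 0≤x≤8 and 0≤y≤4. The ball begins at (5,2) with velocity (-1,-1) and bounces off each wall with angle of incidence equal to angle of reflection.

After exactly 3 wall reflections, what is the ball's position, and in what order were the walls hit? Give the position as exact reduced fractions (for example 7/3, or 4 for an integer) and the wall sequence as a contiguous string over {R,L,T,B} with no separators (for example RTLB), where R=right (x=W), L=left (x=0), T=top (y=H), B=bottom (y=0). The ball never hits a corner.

Final position: (1,4)
Wall sequence: BLT

1. t=2 → B at (3,0); v=(-1,1)
2. t=3 → L at (0,3); v=(1,1)
3. t=1 → T at (1,4); v=(1,-1)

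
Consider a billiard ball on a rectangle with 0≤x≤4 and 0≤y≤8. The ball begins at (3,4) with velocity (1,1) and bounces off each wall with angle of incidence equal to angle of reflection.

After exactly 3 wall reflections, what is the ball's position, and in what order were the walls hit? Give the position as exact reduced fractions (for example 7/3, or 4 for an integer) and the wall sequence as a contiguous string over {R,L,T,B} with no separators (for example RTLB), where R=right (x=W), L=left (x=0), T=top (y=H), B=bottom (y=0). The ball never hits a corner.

Final position: (0,7)
Wall sequence: RTL

1. t=1 → R at (4,5); v=(-1,1)
2. t=3 → T at (1,8); v=(-1,-1)
3. t=1 → L at (0,7); v=(1,-1)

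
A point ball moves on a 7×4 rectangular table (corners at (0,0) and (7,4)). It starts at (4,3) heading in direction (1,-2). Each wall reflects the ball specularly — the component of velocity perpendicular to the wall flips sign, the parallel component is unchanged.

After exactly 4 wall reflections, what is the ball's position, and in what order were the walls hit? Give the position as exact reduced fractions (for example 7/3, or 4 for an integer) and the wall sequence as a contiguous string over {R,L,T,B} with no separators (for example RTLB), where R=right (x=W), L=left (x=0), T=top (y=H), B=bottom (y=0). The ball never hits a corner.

Final position: (9/2,0)
Wall sequence: BRTB

1. t=3/2 → B at (11/2,0); v=(1,2)
2. t=3/2 → R at (7,3); v=(-1,2)
3. t=1/2 → T at (13/2,4); v=(-1,-2)
4. t=2 → B at (9/2,0); v=(-1,2)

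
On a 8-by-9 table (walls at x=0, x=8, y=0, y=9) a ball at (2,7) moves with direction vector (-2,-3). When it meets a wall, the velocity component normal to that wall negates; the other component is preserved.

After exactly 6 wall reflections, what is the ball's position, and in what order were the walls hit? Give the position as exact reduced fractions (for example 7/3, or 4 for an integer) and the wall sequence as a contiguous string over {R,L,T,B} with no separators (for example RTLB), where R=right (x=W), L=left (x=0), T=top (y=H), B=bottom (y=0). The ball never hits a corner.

Final position: (0,2)
Wall sequence: LBRTBL

1. t=1 → L at (0,4); v=(2,-3)
2. t=4/3 → B at (8/3,0); v=(2,3)
3. t=8/3 → R at (8,8); v=(-2,3)
4. t=1/3 → T at (22/3,9); v=(-2,-3)
5. t=3 → B at (4/3,0); v=(-2,3)
6. t=2/3 → L at (0,2); v=(2,3)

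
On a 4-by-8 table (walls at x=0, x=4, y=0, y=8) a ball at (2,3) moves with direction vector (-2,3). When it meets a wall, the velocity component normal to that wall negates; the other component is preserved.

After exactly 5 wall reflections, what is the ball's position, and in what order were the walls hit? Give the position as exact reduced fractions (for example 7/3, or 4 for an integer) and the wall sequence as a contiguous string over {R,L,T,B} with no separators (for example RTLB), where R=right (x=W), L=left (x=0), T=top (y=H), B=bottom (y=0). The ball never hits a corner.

1. t=1 → L at (0,6); v=(2,3)
2. t=2/3 → T at (4/3,8); v=(2,-3)
3. t=4/3 → R at (4,4); v=(-2,-3)
4. t=4/3 → B at (4/3,0); v=(-2,3)
5. t=2/3 → L at (0,2); v=(2,3)

Final position: (0,2)
Wall sequence: LTRBL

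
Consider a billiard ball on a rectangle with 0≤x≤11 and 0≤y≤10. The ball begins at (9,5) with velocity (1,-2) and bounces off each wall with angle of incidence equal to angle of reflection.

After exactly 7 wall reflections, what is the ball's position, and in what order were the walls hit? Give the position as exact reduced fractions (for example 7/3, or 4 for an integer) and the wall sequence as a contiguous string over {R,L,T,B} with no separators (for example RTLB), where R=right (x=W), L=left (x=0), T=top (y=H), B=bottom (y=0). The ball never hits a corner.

1. t=2 → R at (11,1); v=(-1,-2)
2. t=1/2 → B at (21/2,0); v=(-1,2)
3. t=5 → T at (11/2,10); v=(-1,-2)
4. t=5 → B at (1/2,0); v=(-1,2)
5. t=1/2 → L at (0,1); v=(1,2)
6. t=9/2 → T at (9/2,10); v=(1,-2)
7. t=5 → B at (19/2,0); v=(1,2)

Final position: (19/2,0)
Wall sequence: RBTBLTB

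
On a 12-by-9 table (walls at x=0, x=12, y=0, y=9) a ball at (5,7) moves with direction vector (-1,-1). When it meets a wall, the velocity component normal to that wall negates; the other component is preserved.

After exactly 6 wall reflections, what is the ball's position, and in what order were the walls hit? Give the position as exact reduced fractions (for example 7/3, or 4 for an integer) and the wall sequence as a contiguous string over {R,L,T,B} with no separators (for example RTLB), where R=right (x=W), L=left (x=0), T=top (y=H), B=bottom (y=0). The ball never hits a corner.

Final position: (0,4)
Wall sequence: LBTRBL

1. t=5 → L at (0,2); v=(1,-1)
2. t=2 → B at (2,0); v=(1,1)
3. t=9 → T at (11,9); v=(1,-1)
4. t=1 → R at (12,8); v=(-1,-1)
5. t=8 → B at (4,0); v=(-1,1)
6. t=4 → L at (0,4); v=(1,1)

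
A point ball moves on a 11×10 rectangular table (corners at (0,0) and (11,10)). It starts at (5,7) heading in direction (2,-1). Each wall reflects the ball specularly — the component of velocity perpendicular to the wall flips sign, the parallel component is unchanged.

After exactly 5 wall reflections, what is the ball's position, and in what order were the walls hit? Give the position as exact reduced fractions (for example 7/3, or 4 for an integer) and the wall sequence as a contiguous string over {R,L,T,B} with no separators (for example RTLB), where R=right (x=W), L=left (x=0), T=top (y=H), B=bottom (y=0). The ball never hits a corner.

1. t=3 → R at (11,4); v=(-2,-1)
2. t=4 → B at (3,0); v=(-2,1)
3. t=3/2 → L at (0,3/2); v=(2,1)
4. t=11/2 → R at (11,7); v=(-2,1)
5. t=3 → T at (5,10); v=(-2,-1)

Final position: (5,10)
Wall sequence: RBLRT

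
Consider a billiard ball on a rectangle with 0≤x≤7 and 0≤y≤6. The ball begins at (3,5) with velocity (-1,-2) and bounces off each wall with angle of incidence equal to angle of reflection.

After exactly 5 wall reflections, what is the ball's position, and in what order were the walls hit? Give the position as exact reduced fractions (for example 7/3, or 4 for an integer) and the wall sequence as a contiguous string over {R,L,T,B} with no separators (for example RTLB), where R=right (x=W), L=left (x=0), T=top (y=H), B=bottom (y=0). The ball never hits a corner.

1. t=5/2 → B at (1/2,0); v=(-1,2)
2. t=1/2 → L at (0,1); v=(1,2)
3. t=5/2 → T at (5/2,6); v=(1,-2)
4. t=3 → B at (11/2,0); v=(1,2)
5. t=3/2 → R at (7,3); v=(-1,2)

Final position: (7,3)
Wall sequence: BLTBR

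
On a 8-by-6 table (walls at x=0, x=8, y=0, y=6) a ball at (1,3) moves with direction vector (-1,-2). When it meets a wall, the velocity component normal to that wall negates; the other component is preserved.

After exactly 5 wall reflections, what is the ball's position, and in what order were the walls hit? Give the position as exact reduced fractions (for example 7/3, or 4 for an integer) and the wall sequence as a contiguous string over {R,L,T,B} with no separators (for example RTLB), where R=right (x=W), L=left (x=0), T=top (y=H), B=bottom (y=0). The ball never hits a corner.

Final position: (8,3)
Wall sequence: LBTBR

1. t=1 → L at (0,1); v=(1,-2)
2. t=1/2 → B at (1/2,0); v=(1,2)
3. t=3 → T at (7/2,6); v=(1,-2)
4. t=3 → B at (13/2,0); v=(1,2)
5. t=3/2 → R at (8,3); v=(-1,2)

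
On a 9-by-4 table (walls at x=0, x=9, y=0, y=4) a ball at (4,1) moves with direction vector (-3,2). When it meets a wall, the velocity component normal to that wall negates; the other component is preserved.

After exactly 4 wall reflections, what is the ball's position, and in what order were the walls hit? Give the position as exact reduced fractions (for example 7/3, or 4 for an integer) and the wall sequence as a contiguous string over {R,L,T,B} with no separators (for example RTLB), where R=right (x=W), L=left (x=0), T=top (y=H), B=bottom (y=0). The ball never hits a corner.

1. t=4/3 → L at (0,11/3); v=(3,2)
2. t=1/6 → T at (1/2,4); v=(3,-2)
3. t=2 → B at (13/2,0); v=(3,2)
4. t=5/6 → R at (9,5/3); v=(-3,2)

Final position: (9,5/3)
Wall sequence: LTBR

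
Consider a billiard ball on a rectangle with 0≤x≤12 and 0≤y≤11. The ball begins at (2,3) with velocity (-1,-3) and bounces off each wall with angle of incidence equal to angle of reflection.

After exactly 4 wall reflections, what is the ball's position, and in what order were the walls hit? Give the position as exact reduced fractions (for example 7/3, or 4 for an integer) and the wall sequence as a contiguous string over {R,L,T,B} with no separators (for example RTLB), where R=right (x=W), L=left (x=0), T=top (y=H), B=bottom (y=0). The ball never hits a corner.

1. t=1 → B at (1,0); v=(-1,3)
2. t=1 → L at (0,3); v=(1,3)
3. t=8/3 → T at (8/3,11); v=(1,-3)
4. t=11/3 → B at (19/3,0); v=(1,3)

Final position: (19/3,0)
Wall sequence: BLTB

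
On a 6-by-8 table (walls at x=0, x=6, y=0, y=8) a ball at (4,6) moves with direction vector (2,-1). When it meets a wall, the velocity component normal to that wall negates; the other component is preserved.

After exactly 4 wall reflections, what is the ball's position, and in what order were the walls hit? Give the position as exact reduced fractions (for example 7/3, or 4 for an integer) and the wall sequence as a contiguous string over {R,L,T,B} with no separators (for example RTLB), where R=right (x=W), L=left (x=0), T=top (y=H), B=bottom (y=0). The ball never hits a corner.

Final position: (6,1)
Wall sequence: RLBR

1. t=1 → R at (6,5); v=(-2,-1)
2. t=3 → L at (0,2); v=(2,-1)
3. t=2 → B at (4,0); v=(2,1)
4. t=1 → R at (6,1); v=(-2,1)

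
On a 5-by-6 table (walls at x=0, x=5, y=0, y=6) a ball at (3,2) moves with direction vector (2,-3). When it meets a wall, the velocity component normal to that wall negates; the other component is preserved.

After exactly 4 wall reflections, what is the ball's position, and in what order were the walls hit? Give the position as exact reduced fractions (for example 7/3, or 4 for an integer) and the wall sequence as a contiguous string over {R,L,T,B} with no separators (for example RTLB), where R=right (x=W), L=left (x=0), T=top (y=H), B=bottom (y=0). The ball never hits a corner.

Final position: (0,7/2)
Wall sequence: BRTL

1. t=2/3 → B at (13/3,0); v=(2,3)
2. t=1/3 → R at (5,1); v=(-2,3)
3. t=5/3 → T at (5/3,6); v=(-2,-3)
4. t=5/6 → L at (0,7/2); v=(2,-3)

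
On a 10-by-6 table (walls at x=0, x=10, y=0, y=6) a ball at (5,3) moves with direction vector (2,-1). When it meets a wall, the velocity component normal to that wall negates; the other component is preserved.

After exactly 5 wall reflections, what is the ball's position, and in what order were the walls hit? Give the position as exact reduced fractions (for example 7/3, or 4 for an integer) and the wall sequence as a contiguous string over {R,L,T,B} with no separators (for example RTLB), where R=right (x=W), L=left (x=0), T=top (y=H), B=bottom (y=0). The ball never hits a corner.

1. t=5/2 → R at (10,1/2); v=(-2,-1)
2. t=1/2 → B at (9,0); v=(-2,1)
3. t=9/2 → L at (0,9/2); v=(2,1)
4. t=3/2 → T at (3,6); v=(2,-1)
5. t=7/2 → R at (10,5/2); v=(-2,-1)

Final position: (10,5/2)
Wall sequence: RBLTR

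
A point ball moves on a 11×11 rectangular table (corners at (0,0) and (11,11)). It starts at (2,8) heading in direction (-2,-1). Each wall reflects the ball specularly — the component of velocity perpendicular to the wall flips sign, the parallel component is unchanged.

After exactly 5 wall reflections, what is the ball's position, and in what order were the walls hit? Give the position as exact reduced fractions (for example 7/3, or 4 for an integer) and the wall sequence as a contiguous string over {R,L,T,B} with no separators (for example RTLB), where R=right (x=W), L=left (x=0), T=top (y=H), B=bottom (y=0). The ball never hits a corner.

1. t=1 → L at (0,7); v=(2,-1)
2. t=11/2 → R at (11,3/2); v=(-2,-1)
3. t=3/2 → B at (8,0); v=(-2,1)
4. t=4 → L at (0,4); v=(2,1)
5. t=11/2 → R at (11,19/2); v=(-2,1)

Final position: (11,19/2)
Wall sequence: LRBLR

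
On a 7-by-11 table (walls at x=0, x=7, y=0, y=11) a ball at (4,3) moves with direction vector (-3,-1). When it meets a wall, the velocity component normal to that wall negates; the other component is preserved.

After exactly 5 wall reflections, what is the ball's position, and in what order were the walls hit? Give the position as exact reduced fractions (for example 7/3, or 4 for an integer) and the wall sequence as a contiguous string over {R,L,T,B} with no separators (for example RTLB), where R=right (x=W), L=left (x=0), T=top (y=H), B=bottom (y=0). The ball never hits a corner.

Final position: (7,16/3)
Wall sequence: LBRLR

1. t=4/3 → L at (0,5/3); v=(3,-1)
2. t=5/3 → B at (5,0); v=(3,1)
3. t=2/3 → R at (7,2/3); v=(-3,1)
4. t=7/3 → L at (0,3); v=(3,1)
5. t=7/3 → R at (7,16/3); v=(-3,1)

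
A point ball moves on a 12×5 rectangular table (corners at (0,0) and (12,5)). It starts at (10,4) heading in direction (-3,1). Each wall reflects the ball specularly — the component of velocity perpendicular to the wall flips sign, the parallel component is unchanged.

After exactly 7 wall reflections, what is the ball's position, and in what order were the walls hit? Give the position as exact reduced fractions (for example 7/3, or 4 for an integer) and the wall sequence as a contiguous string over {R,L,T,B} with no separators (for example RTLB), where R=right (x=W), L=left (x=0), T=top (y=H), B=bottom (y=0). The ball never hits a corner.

1. t=1 → T at (7,5); v=(-3,-1)
2. t=7/3 → L at (0,8/3); v=(3,-1)
3. t=8/3 → B at (8,0); v=(3,1)
4. t=4/3 → R at (12,4/3); v=(-3,1)
5. t=11/3 → T at (1,5); v=(-3,-1)
6. t=1/3 → L at (0,14/3); v=(3,-1)
7. t=4 → R at (12,2/3); v=(-3,-1)

Final position: (12,2/3)
Wall sequence: TLBRTLR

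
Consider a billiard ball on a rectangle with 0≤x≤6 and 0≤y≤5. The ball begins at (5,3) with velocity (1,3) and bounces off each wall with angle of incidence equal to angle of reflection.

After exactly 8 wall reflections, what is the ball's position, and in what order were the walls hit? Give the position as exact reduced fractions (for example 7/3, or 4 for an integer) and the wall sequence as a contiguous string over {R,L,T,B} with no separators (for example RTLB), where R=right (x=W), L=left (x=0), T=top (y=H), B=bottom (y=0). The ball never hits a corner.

Final position: (2,0)
Wall sequence: TRBTBLTB

1. t=2/3 → T at (17/3,5); v=(1,-3)
2. t=1/3 → R at (6,4); v=(-1,-3)
3. t=4/3 → B at (14/3,0); v=(-1,3)
4. t=5/3 → T at (3,5); v=(-1,-3)
5. t=5/3 → B at (4/3,0); v=(-1,3)
6. t=4/3 → L at (0,4); v=(1,3)
7. t=1/3 → T at (1/3,5); v=(1,-3)
8. t=5/3 → B at (2,0); v=(1,3)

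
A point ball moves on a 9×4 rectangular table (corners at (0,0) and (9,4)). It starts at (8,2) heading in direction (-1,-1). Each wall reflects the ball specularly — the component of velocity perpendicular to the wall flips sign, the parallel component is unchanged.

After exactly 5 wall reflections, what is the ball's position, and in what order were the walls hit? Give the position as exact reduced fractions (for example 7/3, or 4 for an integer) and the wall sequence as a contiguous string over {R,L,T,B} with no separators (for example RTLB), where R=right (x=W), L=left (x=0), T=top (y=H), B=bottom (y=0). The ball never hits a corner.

1. t=2 → B at (6,0); v=(-1,1)
2. t=4 → T at (2,4); v=(-1,-1)
3. t=2 → L at (0,2); v=(1,-1)
4. t=2 → B at (2,0); v=(1,1)
5. t=4 → T at (6,4); v=(1,-1)

Final position: (6,4)
Wall sequence: BTLBT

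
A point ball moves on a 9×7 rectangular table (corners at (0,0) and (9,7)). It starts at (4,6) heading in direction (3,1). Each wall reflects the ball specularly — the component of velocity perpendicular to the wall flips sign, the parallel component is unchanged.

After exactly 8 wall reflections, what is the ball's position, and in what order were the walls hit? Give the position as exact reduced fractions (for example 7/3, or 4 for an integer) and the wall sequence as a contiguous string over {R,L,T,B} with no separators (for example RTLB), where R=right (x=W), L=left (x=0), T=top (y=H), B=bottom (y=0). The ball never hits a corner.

Final position: (5,7)
Wall sequence: TRLRBLRT

1. t=1 → T at (7,7); v=(3,-1)
2. t=2/3 → R at (9,19/3); v=(-3,-1)
3. t=3 → L at (0,10/3); v=(3,-1)
4. t=3 → R at (9,1/3); v=(-3,-1)
5. t=1/3 → B at (8,0); v=(-3,1)
6. t=8/3 → L at (0,8/3); v=(3,1)
7. t=3 → R at (9,17/3); v=(-3,1)
8. t=4/3 → T at (5,7); v=(-3,-1)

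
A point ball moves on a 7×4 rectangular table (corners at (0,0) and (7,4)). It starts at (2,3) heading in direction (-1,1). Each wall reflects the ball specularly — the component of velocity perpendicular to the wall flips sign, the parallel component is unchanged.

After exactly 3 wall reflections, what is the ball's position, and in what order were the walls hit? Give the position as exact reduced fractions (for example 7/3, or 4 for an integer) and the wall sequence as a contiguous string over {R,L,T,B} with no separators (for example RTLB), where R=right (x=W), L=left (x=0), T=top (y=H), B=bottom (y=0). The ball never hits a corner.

Final position: (3,0)
Wall sequence: TLB

1. t=1 → T at (1,4); v=(-1,-1)
2. t=1 → L at (0,3); v=(1,-1)
3. t=3 → B at (3,0); v=(1,1)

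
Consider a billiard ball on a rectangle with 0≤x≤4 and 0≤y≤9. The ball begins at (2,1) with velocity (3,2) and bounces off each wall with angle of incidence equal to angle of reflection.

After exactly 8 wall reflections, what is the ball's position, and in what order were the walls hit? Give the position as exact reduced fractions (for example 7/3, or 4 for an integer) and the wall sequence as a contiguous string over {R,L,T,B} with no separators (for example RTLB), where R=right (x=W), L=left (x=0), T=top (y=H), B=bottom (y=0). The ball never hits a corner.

1. t=2/3 → R at (4,7/3); v=(-3,2)
2. t=4/3 → L at (0,5); v=(3,2)
3. t=4/3 → R at (4,23/3); v=(-3,2)
4. t=2/3 → T at (2,9); v=(-3,-2)
5. t=2/3 → L at (0,23/3); v=(3,-2)
6. t=4/3 → R at (4,5); v=(-3,-2)
7. t=4/3 → L at (0,7/3); v=(3,-2)
8. t=7/6 → B at (7/2,0); v=(3,2)

Final position: (7/2,0)
Wall sequence: RLRTLRLB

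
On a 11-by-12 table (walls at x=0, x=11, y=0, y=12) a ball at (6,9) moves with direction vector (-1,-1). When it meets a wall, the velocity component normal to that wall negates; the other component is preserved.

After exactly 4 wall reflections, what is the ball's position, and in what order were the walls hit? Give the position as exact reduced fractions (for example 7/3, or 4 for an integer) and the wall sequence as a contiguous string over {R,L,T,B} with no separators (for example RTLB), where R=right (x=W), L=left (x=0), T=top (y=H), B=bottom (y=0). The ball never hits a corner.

Final position: (7,12)
Wall sequence: LBRT

1. t=6 → L at (0,3); v=(1,-1)
2. t=3 → B at (3,0); v=(1,1)
3. t=8 → R at (11,8); v=(-1,1)
4. t=4 → T at (7,12); v=(-1,-1)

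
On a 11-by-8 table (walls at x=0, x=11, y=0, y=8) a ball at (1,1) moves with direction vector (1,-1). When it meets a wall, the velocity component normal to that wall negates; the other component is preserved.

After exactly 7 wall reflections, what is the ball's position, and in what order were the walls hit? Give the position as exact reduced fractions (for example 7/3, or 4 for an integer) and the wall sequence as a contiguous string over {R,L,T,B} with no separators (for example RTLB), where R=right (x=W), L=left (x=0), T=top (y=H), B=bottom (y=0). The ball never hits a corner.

1. t=1 → B at (2,0); v=(1,1)
2. t=8 → T at (10,8); v=(1,-1)
3. t=1 → R at (11,7); v=(-1,-1)
4. t=7 → B at (4,0); v=(-1,1)
5. t=4 → L at (0,4); v=(1,1)
6. t=4 → T at (4,8); v=(1,-1)
7. t=7 → R at (11,1); v=(-1,-1)

Final position: (11,1)
Wall sequence: BTRBLTR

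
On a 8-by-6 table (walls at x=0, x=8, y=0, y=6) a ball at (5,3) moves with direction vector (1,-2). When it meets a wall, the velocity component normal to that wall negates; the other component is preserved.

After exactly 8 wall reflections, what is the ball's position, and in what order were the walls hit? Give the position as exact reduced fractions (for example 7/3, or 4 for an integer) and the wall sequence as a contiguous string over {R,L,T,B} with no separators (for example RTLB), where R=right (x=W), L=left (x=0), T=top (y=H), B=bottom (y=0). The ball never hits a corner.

1. t=3/2 → B at (13/2,0); v=(1,2)
2. t=3/2 → R at (8,3); v=(-1,2)
3. t=3/2 → T at (13/2,6); v=(-1,-2)
4. t=3 → B at (7/2,0); v=(-1,2)
5. t=3 → T at (1/2,6); v=(-1,-2)
6. t=1/2 → L at (0,5); v=(1,-2)
7. t=5/2 → B at (5/2,0); v=(1,2)
8. t=3 → T at (11/2,6); v=(1,-2)

Final position: (11/2,6)
Wall sequence: BRTBTLBT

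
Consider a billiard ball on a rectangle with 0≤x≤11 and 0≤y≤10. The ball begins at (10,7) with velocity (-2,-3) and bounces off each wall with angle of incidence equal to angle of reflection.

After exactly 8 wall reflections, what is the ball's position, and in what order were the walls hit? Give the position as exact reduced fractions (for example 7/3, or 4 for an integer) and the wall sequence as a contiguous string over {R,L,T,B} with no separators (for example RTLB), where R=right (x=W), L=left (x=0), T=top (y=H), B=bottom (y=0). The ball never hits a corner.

Final position: (0,1)
Wall sequence: BLTBRTBL

1. t=7/3 → B at (16/3,0); v=(-2,3)
2. t=8/3 → L at (0,8); v=(2,3)
3. t=2/3 → T at (4/3,10); v=(2,-3)
4. t=10/3 → B at (8,0); v=(2,3)
5. t=3/2 → R at (11,9/2); v=(-2,3)
6. t=11/6 → T at (22/3,10); v=(-2,-3)
7. t=10/3 → B at (2/3,0); v=(-2,3)
8. t=1/3 → L at (0,1); v=(2,3)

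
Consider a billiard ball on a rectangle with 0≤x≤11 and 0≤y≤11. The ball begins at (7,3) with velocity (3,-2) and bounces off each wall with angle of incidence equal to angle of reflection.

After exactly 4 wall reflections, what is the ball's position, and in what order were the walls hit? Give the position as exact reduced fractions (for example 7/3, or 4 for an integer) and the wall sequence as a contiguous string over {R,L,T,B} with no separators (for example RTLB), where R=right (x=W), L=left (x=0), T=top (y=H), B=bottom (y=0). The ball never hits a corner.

Final position: (6,11)
Wall sequence: RBLT

1. t=4/3 → R at (11,1/3); v=(-3,-2)
2. t=1/6 → B at (21/2,0); v=(-3,2)
3. t=7/2 → L at (0,7); v=(3,2)
4. t=2 → T at (6,11); v=(3,-2)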